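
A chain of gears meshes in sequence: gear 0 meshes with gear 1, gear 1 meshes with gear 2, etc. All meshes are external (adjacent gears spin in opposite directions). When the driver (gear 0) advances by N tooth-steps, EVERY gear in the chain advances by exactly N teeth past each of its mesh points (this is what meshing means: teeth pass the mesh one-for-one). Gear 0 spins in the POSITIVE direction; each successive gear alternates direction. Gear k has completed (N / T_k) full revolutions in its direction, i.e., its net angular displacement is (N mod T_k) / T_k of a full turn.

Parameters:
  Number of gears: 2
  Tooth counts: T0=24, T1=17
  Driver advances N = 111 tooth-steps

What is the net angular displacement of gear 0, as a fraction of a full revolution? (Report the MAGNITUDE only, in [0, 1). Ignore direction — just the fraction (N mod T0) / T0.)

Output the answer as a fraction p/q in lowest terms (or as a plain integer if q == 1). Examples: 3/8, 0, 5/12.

Chain of 2 gears, tooth counts: [24, 17]
  gear 0: T0=24, direction=positive, advance = 111 mod 24 = 15 teeth = 15/24 turn
  gear 1: T1=17, direction=negative, advance = 111 mod 17 = 9 teeth = 9/17 turn
Gear 0: 111 mod 24 = 15
Fraction = 15 / 24 = 5/8 (gcd(15,24)=3) = 5/8

Answer: 5/8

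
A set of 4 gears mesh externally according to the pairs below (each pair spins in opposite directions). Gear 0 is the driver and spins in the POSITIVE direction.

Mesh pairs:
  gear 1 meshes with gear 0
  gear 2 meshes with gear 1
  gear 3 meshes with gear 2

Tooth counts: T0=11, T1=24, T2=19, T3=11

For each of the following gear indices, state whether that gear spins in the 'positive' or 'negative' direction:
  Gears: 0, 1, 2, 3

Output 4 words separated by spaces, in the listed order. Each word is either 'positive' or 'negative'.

Gear 0 (driver): positive (depth 0)
  gear 1: meshes with gear 0 -> depth 1 -> negative (opposite of gear 0)
  gear 2: meshes with gear 1 -> depth 2 -> positive (opposite of gear 1)
  gear 3: meshes with gear 2 -> depth 3 -> negative (opposite of gear 2)
Queried indices 0, 1, 2, 3 -> positive, negative, positive, negative

Answer: positive negative positive negative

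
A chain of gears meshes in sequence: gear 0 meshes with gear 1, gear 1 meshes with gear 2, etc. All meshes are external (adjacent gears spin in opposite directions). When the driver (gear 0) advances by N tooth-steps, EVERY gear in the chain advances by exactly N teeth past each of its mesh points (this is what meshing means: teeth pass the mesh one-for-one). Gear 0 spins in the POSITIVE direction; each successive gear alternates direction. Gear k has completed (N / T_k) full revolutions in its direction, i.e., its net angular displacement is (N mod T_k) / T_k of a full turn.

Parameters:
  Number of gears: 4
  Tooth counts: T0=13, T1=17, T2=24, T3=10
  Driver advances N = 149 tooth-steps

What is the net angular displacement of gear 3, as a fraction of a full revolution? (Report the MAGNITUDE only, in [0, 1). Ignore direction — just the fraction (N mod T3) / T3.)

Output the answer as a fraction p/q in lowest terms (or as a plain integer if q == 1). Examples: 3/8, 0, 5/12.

Answer: 9/10

Derivation:
Chain of 4 gears, tooth counts: [13, 17, 24, 10]
  gear 0: T0=13, direction=positive, advance = 149 mod 13 = 6 teeth = 6/13 turn
  gear 1: T1=17, direction=negative, advance = 149 mod 17 = 13 teeth = 13/17 turn
  gear 2: T2=24, direction=positive, advance = 149 mod 24 = 5 teeth = 5/24 turn
  gear 3: T3=10, direction=negative, advance = 149 mod 10 = 9 teeth = 9/10 turn
Gear 3: 149 mod 10 = 9
Fraction = 9 / 10 = 9/10 (gcd(9,10)=1) = 9/10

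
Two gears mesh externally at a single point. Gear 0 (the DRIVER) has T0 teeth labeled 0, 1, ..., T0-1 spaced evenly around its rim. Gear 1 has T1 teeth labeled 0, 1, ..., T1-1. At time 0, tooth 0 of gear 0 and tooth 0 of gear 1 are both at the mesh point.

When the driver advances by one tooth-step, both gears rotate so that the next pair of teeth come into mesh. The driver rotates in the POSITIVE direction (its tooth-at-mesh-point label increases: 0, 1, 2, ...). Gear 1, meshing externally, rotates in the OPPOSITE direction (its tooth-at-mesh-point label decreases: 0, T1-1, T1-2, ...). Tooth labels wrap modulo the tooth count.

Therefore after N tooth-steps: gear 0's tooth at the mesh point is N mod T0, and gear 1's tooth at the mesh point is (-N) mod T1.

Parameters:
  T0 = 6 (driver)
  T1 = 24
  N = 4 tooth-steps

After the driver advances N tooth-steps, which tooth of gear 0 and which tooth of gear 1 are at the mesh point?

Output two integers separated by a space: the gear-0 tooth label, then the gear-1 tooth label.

Answer: 4 20

Derivation:
Gear 0 (driver, T0=6): tooth at mesh = N mod T0
  4 = 0 * 6 + 4, so 4 mod 6 = 4
  gear 0 tooth = 4
Gear 1 (driven, T1=24): tooth at mesh = (-N) mod T1
  4 = 0 * 24 + 4, so 4 mod 24 = 4
  (-4) mod 24 = (-4) mod 24 = 24 - 4 = 20
Mesh after 4 steps: gear-0 tooth 4 meets gear-1 tooth 20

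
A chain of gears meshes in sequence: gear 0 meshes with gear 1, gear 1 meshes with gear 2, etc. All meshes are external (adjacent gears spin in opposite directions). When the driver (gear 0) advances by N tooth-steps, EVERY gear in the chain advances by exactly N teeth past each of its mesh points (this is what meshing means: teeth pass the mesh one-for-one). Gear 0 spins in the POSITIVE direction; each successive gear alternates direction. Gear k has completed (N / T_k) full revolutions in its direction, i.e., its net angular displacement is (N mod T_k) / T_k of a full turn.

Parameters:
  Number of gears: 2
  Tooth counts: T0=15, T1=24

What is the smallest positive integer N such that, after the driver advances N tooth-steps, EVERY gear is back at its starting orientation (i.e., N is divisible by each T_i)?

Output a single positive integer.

Gear k returns to start when N is a multiple of T_k.
All gears at start simultaneously when N is a common multiple of [15, 24]; the smallest such N is lcm(15, 24).
Start: lcm = T0 = 15
Fold in T1=24: gcd(15, 24) = 3; lcm(15, 24) = 15 * 24 / 3 = 360 / 3 = 120
Full cycle length = 120

Answer: 120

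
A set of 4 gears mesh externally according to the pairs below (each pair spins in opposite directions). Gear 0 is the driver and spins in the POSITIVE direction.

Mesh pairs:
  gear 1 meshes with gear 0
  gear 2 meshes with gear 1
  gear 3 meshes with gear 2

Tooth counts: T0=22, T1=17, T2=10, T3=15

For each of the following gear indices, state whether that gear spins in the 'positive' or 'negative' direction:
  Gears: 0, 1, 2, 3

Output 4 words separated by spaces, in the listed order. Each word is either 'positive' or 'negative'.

Gear 0 (driver): positive (depth 0)
  gear 1: meshes with gear 0 -> depth 1 -> negative (opposite of gear 0)
  gear 2: meshes with gear 1 -> depth 2 -> positive (opposite of gear 1)
  gear 3: meshes with gear 2 -> depth 3 -> negative (opposite of gear 2)
Queried indices 0, 1, 2, 3 -> positive, negative, positive, negative

Answer: positive negative positive negative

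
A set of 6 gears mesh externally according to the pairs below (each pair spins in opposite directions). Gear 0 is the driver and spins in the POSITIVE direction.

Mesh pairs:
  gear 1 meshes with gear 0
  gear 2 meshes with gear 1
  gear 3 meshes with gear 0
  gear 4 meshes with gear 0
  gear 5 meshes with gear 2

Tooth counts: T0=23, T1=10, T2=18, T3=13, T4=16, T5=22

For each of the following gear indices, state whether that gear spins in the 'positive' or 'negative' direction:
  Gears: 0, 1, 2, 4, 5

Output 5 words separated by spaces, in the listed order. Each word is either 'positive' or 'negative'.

Answer: positive negative positive negative negative

Derivation:
Gear 0 (driver): positive (depth 0)
  gear 1: meshes with gear 0 -> depth 1 -> negative (opposite of gear 0)
  gear 2: meshes with gear 1 -> depth 2 -> positive (opposite of gear 1)
  gear 3: meshes with gear 0 -> depth 1 -> negative (opposite of gear 0)
  gear 4: meshes with gear 0 -> depth 1 -> negative (opposite of gear 0)
  gear 5: meshes with gear 2 -> depth 3 -> negative (opposite of gear 2)
Queried indices 0, 1, 2, 4, 5 -> positive, negative, positive, negative, negative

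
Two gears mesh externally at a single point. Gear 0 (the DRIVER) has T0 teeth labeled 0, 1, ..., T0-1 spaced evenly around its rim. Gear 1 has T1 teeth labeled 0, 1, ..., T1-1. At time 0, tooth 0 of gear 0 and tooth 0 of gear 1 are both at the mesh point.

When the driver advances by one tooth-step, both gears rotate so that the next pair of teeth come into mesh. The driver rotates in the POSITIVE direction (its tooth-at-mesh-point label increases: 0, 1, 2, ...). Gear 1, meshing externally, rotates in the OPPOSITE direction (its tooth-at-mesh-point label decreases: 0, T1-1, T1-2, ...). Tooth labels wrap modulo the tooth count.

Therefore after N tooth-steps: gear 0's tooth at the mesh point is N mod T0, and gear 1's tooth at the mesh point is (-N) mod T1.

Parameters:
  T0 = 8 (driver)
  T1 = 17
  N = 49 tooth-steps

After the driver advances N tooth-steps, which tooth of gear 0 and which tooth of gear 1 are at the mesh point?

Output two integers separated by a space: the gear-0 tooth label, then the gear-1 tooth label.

Answer: 1 2

Derivation:
Gear 0 (driver, T0=8): tooth at mesh = N mod T0
  49 = 6 * 8 + 1, so 49 mod 8 = 1
  gear 0 tooth = 1
Gear 1 (driven, T1=17): tooth at mesh = (-N) mod T1
  49 = 2 * 17 + 15, so 49 mod 17 = 15
  (-49) mod 17 = (-15) mod 17 = 17 - 15 = 2
Mesh after 49 steps: gear-0 tooth 1 meets gear-1 tooth 2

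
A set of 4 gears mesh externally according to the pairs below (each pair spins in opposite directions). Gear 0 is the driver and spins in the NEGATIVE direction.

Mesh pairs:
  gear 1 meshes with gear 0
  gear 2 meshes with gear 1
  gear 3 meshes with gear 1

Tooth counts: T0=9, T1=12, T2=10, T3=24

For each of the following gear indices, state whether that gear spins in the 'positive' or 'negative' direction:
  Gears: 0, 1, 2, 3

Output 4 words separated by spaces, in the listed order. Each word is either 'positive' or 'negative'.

Gear 0 (driver): negative (depth 0)
  gear 1: meshes with gear 0 -> depth 1 -> positive (opposite of gear 0)
  gear 2: meshes with gear 1 -> depth 2 -> negative (opposite of gear 1)
  gear 3: meshes with gear 1 -> depth 2 -> negative (opposite of gear 1)
Queried indices 0, 1, 2, 3 -> negative, positive, negative, negative

Answer: negative positive negative negative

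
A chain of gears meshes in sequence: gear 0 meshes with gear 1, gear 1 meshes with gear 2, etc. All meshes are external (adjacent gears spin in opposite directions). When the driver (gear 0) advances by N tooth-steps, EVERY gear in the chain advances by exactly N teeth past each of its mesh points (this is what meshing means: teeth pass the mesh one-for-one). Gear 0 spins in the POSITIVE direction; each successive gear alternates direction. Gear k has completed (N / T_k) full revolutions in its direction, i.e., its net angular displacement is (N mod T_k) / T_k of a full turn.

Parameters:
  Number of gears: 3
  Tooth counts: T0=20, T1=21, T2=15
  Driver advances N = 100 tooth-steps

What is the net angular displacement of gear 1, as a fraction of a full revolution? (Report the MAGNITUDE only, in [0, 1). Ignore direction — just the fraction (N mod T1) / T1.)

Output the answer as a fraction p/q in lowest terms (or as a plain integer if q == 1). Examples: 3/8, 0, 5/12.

Answer: 16/21

Derivation:
Chain of 3 gears, tooth counts: [20, 21, 15]
  gear 0: T0=20, direction=positive, advance = 100 mod 20 = 0 teeth = 0/20 turn
  gear 1: T1=21, direction=negative, advance = 100 mod 21 = 16 teeth = 16/21 turn
  gear 2: T2=15, direction=positive, advance = 100 mod 15 = 10 teeth = 10/15 turn
Gear 1: 100 mod 21 = 16
Fraction = 16 / 21 = 16/21 (gcd(16,21)=1) = 16/21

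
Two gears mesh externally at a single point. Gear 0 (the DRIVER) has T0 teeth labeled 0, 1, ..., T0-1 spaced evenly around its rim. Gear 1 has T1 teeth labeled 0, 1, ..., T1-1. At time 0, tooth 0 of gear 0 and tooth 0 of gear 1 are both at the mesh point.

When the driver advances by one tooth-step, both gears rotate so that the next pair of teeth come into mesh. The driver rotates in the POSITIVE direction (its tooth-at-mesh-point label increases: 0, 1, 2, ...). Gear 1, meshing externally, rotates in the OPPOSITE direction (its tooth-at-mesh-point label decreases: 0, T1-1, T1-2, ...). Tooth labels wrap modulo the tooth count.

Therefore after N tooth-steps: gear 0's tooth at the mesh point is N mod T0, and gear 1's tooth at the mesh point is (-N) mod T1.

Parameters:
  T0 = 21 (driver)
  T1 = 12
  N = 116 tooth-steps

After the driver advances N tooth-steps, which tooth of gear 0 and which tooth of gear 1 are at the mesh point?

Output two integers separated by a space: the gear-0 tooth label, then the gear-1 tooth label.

Gear 0 (driver, T0=21): tooth at mesh = N mod T0
  116 = 5 * 21 + 11, so 116 mod 21 = 11
  gear 0 tooth = 11
Gear 1 (driven, T1=12): tooth at mesh = (-N) mod T1
  116 = 9 * 12 + 8, so 116 mod 12 = 8
  (-116) mod 12 = (-8) mod 12 = 12 - 8 = 4
Mesh after 116 steps: gear-0 tooth 11 meets gear-1 tooth 4

Answer: 11 4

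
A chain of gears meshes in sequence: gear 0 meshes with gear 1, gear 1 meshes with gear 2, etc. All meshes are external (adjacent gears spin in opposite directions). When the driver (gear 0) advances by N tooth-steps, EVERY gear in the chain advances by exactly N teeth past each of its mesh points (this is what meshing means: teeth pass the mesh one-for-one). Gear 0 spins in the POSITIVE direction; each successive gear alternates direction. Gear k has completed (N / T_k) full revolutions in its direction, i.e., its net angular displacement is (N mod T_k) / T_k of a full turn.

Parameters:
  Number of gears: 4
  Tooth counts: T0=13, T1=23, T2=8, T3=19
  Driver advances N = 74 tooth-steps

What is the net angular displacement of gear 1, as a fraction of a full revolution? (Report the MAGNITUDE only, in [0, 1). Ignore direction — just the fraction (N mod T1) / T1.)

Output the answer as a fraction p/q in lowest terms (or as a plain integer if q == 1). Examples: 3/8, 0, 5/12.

Answer: 5/23

Derivation:
Chain of 4 gears, tooth counts: [13, 23, 8, 19]
  gear 0: T0=13, direction=positive, advance = 74 mod 13 = 9 teeth = 9/13 turn
  gear 1: T1=23, direction=negative, advance = 74 mod 23 = 5 teeth = 5/23 turn
  gear 2: T2=8, direction=positive, advance = 74 mod 8 = 2 teeth = 2/8 turn
  gear 3: T3=19, direction=negative, advance = 74 mod 19 = 17 teeth = 17/19 turn
Gear 1: 74 mod 23 = 5
Fraction = 5 / 23 = 5/23 (gcd(5,23)=1) = 5/23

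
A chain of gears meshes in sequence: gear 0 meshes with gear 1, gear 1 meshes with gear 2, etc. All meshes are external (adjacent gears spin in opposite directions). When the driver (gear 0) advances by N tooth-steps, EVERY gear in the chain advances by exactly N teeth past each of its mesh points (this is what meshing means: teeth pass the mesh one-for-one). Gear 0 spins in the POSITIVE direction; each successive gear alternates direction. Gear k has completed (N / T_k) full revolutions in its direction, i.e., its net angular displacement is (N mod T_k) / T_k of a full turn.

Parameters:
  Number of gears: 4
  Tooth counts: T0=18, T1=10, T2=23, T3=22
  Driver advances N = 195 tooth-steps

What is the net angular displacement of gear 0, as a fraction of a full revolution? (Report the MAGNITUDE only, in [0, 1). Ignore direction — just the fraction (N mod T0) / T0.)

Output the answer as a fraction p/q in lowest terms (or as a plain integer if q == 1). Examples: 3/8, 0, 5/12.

Answer: 5/6

Derivation:
Chain of 4 gears, tooth counts: [18, 10, 23, 22]
  gear 0: T0=18, direction=positive, advance = 195 mod 18 = 15 teeth = 15/18 turn
  gear 1: T1=10, direction=negative, advance = 195 mod 10 = 5 teeth = 5/10 turn
  gear 2: T2=23, direction=positive, advance = 195 mod 23 = 11 teeth = 11/23 turn
  gear 3: T3=22, direction=negative, advance = 195 mod 22 = 19 teeth = 19/22 turn
Gear 0: 195 mod 18 = 15
Fraction = 15 / 18 = 5/6 (gcd(15,18)=3) = 5/6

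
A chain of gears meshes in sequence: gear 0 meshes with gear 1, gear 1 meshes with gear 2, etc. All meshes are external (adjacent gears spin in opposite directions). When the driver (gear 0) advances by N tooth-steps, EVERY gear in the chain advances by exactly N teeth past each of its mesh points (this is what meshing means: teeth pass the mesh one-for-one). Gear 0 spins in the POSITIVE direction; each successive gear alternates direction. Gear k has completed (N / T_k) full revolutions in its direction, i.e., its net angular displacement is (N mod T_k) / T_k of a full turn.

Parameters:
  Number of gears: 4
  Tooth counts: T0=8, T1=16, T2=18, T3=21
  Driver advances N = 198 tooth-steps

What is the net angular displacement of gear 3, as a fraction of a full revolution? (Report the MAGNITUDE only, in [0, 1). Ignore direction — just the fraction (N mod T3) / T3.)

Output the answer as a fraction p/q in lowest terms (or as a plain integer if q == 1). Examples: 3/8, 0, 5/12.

Answer: 3/7

Derivation:
Chain of 4 gears, tooth counts: [8, 16, 18, 21]
  gear 0: T0=8, direction=positive, advance = 198 mod 8 = 6 teeth = 6/8 turn
  gear 1: T1=16, direction=negative, advance = 198 mod 16 = 6 teeth = 6/16 turn
  gear 2: T2=18, direction=positive, advance = 198 mod 18 = 0 teeth = 0/18 turn
  gear 3: T3=21, direction=negative, advance = 198 mod 21 = 9 teeth = 9/21 turn
Gear 3: 198 mod 21 = 9
Fraction = 9 / 21 = 3/7 (gcd(9,21)=3) = 3/7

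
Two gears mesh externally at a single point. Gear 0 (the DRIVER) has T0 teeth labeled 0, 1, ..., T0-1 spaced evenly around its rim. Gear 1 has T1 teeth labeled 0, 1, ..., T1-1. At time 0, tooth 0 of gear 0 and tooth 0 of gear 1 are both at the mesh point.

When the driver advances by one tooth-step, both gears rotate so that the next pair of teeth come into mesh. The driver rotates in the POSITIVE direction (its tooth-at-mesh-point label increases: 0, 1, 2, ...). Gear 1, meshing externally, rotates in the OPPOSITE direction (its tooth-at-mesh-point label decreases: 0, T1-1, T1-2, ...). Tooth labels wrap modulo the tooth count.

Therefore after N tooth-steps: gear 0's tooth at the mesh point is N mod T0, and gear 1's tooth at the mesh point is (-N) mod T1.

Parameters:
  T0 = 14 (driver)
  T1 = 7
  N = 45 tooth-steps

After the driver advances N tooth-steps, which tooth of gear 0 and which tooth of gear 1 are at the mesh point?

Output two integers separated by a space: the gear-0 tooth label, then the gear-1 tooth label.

Answer: 3 4

Derivation:
Gear 0 (driver, T0=14): tooth at mesh = N mod T0
  45 = 3 * 14 + 3, so 45 mod 14 = 3
  gear 0 tooth = 3
Gear 1 (driven, T1=7): tooth at mesh = (-N) mod T1
  45 = 6 * 7 + 3, so 45 mod 7 = 3
  (-45) mod 7 = (-3) mod 7 = 7 - 3 = 4
Mesh after 45 steps: gear-0 tooth 3 meets gear-1 tooth 4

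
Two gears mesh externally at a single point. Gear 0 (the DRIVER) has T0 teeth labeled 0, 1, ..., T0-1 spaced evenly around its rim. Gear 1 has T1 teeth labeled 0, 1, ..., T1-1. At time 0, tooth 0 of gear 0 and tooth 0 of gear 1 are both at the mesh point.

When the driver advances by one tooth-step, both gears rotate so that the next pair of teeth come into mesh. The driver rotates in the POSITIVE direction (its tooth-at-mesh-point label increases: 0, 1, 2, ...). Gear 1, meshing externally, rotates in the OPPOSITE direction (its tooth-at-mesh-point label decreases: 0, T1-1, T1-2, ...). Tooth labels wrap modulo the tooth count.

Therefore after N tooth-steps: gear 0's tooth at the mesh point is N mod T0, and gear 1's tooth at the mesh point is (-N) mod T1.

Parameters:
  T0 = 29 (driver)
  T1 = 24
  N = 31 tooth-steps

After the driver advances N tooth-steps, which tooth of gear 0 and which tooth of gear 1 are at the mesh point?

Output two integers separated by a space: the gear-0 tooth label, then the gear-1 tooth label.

Answer: 2 17

Derivation:
Gear 0 (driver, T0=29): tooth at mesh = N mod T0
  31 = 1 * 29 + 2, so 31 mod 29 = 2
  gear 0 tooth = 2
Gear 1 (driven, T1=24): tooth at mesh = (-N) mod T1
  31 = 1 * 24 + 7, so 31 mod 24 = 7
  (-31) mod 24 = (-7) mod 24 = 24 - 7 = 17
Mesh after 31 steps: gear-0 tooth 2 meets gear-1 tooth 17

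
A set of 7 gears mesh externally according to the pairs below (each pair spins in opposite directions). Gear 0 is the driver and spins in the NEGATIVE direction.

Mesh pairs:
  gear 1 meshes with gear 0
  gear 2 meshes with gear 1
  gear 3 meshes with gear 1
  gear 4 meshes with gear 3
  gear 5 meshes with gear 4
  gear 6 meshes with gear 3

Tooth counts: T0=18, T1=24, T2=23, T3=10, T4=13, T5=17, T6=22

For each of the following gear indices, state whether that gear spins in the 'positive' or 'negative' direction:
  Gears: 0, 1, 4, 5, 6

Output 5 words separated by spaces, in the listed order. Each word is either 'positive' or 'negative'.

Answer: negative positive positive negative positive

Derivation:
Gear 0 (driver): negative (depth 0)
  gear 1: meshes with gear 0 -> depth 1 -> positive (opposite of gear 0)
  gear 2: meshes with gear 1 -> depth 2 -> negative (opposite of gear 1)
  gear 3: meshes with gear 1 -> depth 2 -> negative (opposite of gear 1)
  gear 4: meshes with gear 3 -> depth 3 -> positive (opposite of gear 3)
  gear 5: meshes with gear 4 -> depth 4 -> negative (opposite of gear 4)
  gear 6: meshes with gear 3 -> depth 3 -> positive (opposite of gear 3)
Queried indices 0, 1, 4, 5, 6 -> negative, positive, positive, negative, positive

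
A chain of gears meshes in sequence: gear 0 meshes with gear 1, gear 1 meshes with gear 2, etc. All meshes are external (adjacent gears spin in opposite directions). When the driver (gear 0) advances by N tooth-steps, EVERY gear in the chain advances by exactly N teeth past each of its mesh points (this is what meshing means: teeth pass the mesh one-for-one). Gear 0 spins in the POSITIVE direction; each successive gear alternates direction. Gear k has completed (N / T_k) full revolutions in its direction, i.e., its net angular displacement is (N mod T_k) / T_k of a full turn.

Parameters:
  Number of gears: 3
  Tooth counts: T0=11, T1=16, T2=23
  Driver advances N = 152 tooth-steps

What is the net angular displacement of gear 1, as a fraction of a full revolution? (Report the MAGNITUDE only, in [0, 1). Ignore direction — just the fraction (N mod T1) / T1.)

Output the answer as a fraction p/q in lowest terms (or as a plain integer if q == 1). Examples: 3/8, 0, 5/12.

Chain of 3 gears, tooth counts: [11, 16, 23]
  gear 0: T0=11, direction=positive, advance = 152 mod 11 = 9 teeth = 9/11 turn
  gear 1: T1=16, direction=negative, advance = 152 mod 16 = 8 teeth = 8/16 turn
  gear 2: T2=23, direction=positive, advance = 152 mod 23 = 14 teeth = 14/23 turn
Gear 1: 152 mod 16 = 8
Fraction = 8 / 16 = 1/2 (gcd(8,16)=8) = 1/2

Answer: 1/2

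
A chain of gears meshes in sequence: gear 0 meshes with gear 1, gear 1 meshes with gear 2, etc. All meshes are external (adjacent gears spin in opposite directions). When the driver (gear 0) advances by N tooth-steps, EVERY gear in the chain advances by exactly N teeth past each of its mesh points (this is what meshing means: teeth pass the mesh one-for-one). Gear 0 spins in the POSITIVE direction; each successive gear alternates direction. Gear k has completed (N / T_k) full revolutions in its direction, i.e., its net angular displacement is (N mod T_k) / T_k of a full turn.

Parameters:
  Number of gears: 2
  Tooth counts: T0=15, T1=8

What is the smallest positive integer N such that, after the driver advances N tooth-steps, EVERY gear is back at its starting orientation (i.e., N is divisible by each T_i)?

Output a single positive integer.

Gear k returns to start when N is a multiple of T_k.
All gears at start simultaneously when N is a common multiple of [15, 8]; the smallest such N is lcm(15, 8).
Start: lcm = T0 = 15
Fold in T1=8: gcd(15, 8) = 1; lcm(15, 8) = 15 * 8 / 1 = 120 / 1 = 120
Full cycle length = 120

Answer: 120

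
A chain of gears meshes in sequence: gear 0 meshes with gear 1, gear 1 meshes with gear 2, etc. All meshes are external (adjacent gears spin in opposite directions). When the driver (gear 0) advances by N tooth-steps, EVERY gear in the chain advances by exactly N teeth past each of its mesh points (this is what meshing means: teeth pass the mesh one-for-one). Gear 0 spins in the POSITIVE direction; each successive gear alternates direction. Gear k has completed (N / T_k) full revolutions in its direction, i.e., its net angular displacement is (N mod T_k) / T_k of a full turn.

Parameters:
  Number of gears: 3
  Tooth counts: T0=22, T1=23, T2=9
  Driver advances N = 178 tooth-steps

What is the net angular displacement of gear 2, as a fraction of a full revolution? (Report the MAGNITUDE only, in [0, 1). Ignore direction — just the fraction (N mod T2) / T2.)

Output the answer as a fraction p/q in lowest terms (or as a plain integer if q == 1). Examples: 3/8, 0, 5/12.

Chain of 3 gears, tooth counts: [22, 23, 9]
  gear 0: T0=22, direction=positive, advance = 178 mod 22 = 2 teeth = 2/22 turn
  gear 1: T1=23, direction=negative, advance = 178 mod 23 = 17 teeth = 17/23 turn
  gear 2: T2=9, direction=positive, advance = 178 mod 9 = 7 teeth = 7/9 turn
Gear 2: 178 mod 9 = 7
Fraction = 7 / 9 = 7/9 (gcd(7,9)=1) = 7/9

Answer: 7/9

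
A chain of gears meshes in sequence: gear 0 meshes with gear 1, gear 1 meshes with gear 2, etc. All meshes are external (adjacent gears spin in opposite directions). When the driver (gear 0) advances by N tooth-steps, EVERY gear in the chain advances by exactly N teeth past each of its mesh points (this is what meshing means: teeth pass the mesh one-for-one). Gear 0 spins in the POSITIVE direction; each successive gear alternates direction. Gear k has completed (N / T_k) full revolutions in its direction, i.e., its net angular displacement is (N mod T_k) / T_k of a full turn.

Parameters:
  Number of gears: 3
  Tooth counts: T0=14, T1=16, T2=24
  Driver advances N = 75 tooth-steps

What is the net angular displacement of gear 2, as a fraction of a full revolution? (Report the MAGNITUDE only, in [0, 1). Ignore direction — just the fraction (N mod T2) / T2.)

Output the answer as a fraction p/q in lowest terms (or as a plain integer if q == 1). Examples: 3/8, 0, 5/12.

Answer: 1/8

Derivation:
Chain of 3 gears, tooth counts: [14, 16, 24]
  gear 0: T0=14, direction=positive, advance = 75 mod 14 = 5 teeth = 5/14 turn
  gear 1: T1=16, direction=negative, advance = 75 mod 16 = 11 teeth = 11/16 turn
  gear 2: T2=24, direction=positive, advance = 75 mod 24 = 3 teeth = 3/24 turn
Gear 2: 75 mod 24 = 3
Fraction = 3 / 24 = 1/8 (gcd(3,24)=3) = 1/8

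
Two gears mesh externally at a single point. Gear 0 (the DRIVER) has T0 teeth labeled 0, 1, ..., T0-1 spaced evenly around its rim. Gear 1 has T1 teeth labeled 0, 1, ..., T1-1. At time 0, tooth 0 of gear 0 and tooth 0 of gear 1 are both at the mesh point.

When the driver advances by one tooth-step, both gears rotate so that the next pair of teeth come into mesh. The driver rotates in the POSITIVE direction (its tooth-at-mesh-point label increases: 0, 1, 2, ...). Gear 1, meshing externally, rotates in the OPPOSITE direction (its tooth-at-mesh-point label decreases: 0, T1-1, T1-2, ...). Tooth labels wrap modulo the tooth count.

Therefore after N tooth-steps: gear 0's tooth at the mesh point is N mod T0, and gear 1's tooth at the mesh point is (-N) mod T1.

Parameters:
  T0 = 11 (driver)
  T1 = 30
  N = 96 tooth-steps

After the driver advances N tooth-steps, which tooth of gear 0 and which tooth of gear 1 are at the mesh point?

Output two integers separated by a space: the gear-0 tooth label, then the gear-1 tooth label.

Gear 0 (driver, T0=11): tooth at mesh = N mod T0
  96 = 8 * 11 + 8, so 96 mod 11 = 8
  gear 0 tooth = 8
Gear 1 (driven, T1=30): tooth at mesh = (-N) mod T1
  96 = 3 * 30 + 6, so 96 mod 30 = 6
  (-96) mod 30 = (-6) mod 30 = 30 - 6 = 24
Mesh after 96 steps: gear-0 tooth 8 meets gear-1 tooth 24

Answer: 8 24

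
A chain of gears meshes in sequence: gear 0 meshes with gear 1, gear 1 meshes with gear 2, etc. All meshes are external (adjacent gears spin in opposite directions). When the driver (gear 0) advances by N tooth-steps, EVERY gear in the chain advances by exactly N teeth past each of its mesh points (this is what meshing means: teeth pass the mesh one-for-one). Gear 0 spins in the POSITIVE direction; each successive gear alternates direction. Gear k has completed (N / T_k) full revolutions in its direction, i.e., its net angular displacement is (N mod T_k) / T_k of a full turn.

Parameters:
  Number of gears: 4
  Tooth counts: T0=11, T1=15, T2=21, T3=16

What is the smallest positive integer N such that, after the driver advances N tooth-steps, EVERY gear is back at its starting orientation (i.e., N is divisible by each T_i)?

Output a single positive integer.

Gear k returns to start when N is a multiple of T_k.
All gears at start simultaneously when N is a common multiple of [11, 15, 21, 16]; the smallest such N is lcm(11, 15, 21, 16).
Start: lcm = T0 = 11
Fold in T1=15: gcd(11, 15) = 1; lcm(11, 15) = 11 * 15 / 1 = 165 / 1 = 165
Fold in T2=21: gcd(165, 21) = 3; lcm(165, 21) = 165 * 21 / 3 = 3465 / 3 = 1155
Fold in T3=16: gcd(1155, 16) = 1; lcm(1155, 16) = 1155 * 16 / 1 = 18480 / 1 = 18480
Full cycle length = 18480

Answer: 18480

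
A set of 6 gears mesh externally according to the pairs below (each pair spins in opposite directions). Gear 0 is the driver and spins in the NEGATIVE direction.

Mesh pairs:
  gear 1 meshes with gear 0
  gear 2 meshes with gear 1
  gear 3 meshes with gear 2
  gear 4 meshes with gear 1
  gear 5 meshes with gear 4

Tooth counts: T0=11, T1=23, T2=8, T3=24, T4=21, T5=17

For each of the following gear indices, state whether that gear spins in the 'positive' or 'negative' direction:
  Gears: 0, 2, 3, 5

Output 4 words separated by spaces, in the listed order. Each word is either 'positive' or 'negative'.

Gear 0 (driver): negative (depth 0)
  gear 1: meshes with gear 0 -> depth 1 -> positive (opposite of gear 0)
  gear 2: meshes with gear 1 -> depth 2 -> negative (opposite of gear 1)
  gear 3: meshes with gear 2 -> depth 3 -> positive (opposite of gear 2)
  gear 4: meshes with gear 1 -> depth 2 -> negative (opposite of gear 1)
  gear 5: meshes with gear 4 -> depth 3 -> positive (opposite of gear 4)
Queried indices 0, 2, 3, 5 -> negative, negative, positive, positive

Answer: negative negative positive positive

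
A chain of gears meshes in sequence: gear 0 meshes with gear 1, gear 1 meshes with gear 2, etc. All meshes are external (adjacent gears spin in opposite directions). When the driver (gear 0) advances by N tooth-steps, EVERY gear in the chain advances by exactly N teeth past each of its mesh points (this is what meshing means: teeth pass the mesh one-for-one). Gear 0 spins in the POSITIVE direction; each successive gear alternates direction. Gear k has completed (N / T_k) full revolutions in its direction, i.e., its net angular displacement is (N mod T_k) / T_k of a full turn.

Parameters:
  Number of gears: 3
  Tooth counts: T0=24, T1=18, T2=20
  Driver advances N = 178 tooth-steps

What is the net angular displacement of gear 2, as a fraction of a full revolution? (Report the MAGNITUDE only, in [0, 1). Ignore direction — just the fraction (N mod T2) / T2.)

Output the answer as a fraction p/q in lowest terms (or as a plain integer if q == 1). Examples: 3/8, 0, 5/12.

Chain of 3 gears, tooth counts: [24, 18, 20]
  gear 0: T0=24, direction=positive, advance = 178 mod 24 = 10 teeth = 10/24 turn
  gear 1: T1=18, direction=negative, advance = 178 mod 18 = 16 teeth = 16/18 turn
  gear 2: T2=20, direction=positive, advance = 178 mod 20 = 18 teeth = 18/20 turn
Gear 2: 178 mod 20 = 18
Fraction = 18 / 20 = 9/10 (gcd(18,20)=2) = 9/10

Answer: 9/10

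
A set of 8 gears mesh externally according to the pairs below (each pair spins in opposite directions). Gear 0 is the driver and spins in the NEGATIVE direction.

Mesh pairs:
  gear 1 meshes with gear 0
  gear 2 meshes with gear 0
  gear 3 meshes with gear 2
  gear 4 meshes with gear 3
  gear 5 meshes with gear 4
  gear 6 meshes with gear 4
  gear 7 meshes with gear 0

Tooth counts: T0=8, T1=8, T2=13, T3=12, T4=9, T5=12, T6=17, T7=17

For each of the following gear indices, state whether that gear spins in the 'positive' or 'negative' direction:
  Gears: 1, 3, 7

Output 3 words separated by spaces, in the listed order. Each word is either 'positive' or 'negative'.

Gear 0 (driver): negative (depth 0)
  gear 1: meshes with gear 0 -> depth 1 -> positive (opposite of gear 0)
  gear 2: meshes with gear 0 -> depth 1 -> positive (opposite of gear 0)
  gear 3: meshes with gear 2 -> depth 2 -> negative (opposite of gear 2)
  gear 4: meshes with gear 3 -> depth 3 -> positive (opposite of gear 3)
  gear 5: meshes with gear 4 -> depth 4 -> negative (opposite of gear 4)
  gear 6: meshes with gear 4 -> depth 4 -> negative (opposite of gear 4)
  gear 7: meshes with gear 0 -> depth 1 -> positive (opposite of gear 0)
Queried indices 1, 3, 7 -> positive, negative, positive

Answer: positive negative positive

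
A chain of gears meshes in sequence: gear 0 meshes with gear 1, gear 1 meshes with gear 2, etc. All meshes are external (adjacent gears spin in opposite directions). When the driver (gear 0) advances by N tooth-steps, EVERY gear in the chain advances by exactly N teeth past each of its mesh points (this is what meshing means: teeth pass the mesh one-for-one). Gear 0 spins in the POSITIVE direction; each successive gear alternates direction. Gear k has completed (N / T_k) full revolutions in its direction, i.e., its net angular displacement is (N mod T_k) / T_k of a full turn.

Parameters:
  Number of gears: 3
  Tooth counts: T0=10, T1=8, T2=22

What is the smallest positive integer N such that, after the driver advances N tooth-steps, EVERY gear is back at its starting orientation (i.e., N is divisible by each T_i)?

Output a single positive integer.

Answer: 440

Derivation:
Gear k returns to start when N is a multiple of T_k.
All gears at start simultaneously when N is a common multiple of [10, 8, 22]; the smallest such N is lcm(10, 8, 22).
Start: lcm = T0 = 10
Fold in T1=8: gcd(10, 8) = 2; lcm(10, 8) = 10 * 8 / 2 = 80 / 2 = 40
Fold in T2=22: gcd(40, 22) = 2; lcm(40, 22) = 40 * 22 / 2 = 880 / 2 = 440
Full cycle length = 440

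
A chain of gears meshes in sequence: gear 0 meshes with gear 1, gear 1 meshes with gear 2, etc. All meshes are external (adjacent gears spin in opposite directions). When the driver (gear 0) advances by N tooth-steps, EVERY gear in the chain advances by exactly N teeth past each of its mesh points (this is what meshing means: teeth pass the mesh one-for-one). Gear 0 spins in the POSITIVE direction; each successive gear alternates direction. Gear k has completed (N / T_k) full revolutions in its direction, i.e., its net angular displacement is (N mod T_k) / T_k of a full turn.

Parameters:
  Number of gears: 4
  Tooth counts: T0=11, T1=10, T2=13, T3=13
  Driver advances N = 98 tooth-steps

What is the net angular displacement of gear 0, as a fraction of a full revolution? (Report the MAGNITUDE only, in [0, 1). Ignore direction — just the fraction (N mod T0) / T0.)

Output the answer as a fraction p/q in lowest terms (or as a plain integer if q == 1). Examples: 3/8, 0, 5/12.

Answer: 10/11

Derivation:
Chain of 4 gears, tooth counts: [11, 10, 13, 13]
  gear 0: T0=11, direction=positive, advance = 98 mod 11 = 10 teeth = 10/11 turn
  gear 1: T1=10, direction=negative, advance = 98 mod 10 = 8 teeth = 8/10 turn
  gear 2: T2=13, direction=positive, advance = 98 mod 13 = 7 teeth = 7/13 turn
  gear 3: T3=13, direction=negative, advance = 98 mod 13 = 7 teeth = 7/13 turn
Gear 0: 98 mod 11 = 10
Fraction = 10 / 11 = 10/11 (gcd(10,11)=1) = 10/11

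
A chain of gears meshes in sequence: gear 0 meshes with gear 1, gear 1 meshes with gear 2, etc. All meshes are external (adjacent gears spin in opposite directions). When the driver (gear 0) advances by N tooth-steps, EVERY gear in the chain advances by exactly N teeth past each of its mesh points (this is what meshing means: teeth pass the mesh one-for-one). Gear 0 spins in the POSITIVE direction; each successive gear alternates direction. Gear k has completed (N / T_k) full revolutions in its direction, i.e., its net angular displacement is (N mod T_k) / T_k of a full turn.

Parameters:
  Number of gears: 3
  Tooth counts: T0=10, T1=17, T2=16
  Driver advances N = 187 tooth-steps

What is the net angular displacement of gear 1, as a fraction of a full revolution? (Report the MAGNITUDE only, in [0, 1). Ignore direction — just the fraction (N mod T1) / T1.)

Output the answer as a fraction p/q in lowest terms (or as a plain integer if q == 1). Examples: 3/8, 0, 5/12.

Answer: 0

Derivation:
Chain of 3 gears, tooth counts: [10, 17, 16]
  gear 0: T0=10, direction=positive, advance = 187 mod 10 = 7 teeth = 7/10 turn
  gear 1: T1=17, direction=negative, advance = 187 mod 17 = 0 teeth = 0/17 turn
  gear 2: T2=16, direction=positive, advance = 187 mod 16 = 11 teeth = 11/16 turn
Gear 1: 187 mod 17 = 0
Fraction = 0 / 17 = 0/1 (gcd(0,17)=17) = 0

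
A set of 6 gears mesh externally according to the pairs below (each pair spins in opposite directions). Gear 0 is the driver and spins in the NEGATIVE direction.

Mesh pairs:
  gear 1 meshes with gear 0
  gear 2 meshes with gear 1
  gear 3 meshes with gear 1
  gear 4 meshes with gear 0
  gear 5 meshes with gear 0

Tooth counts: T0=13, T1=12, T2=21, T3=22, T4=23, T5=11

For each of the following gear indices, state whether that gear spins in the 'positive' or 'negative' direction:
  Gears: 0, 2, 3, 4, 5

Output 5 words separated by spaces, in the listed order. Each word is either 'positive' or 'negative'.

Answer: negative negative negative positive positive

Derivation:
Gear 0 (driver): negative (depth 0)
  gear 1: meshes with gear 0 -> depth 1 -> positive (opposite of gear 0)
  gear 2: meshes with gear 1 -> depth 2 -> negative (opposite of gear 1)
  gear 3: meshes with gear 1 -> depth 2 -> negative (opposite of gear 1)
  gear 4: meshes with gear 0 -> depth 1 -> positive (opposite of gear 0)
  gear 5: meshes with gear 0 -> depth 1 -> positive (opposite of gear 0)
Queried indices 0, 2, 3, 4, 5 -> negative, negative, negative, positive, positive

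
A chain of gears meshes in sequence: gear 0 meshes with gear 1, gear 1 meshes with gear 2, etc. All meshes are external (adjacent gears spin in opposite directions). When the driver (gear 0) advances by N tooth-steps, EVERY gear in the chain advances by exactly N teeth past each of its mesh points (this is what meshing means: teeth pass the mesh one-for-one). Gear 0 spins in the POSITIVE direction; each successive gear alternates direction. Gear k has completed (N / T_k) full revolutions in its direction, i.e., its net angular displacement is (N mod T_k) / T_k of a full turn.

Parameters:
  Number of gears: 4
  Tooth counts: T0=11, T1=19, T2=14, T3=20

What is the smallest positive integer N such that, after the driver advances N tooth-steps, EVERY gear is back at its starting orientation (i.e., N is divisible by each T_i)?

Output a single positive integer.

Gear k returns to start when N is a multiple of T_k.
All gears at start simultaneously when N is a common multiple of [11, 19, 14, 20]; the smallest such N is lcm(11, 19, 14, 20).
Start: lcm = T0 = 11
Fold in T1=19: gcd(11, 19) = 1; lcm(11, 19) = 11 * 19 / 1 = 209 / 1 = 209
Fold in T2=14: gcd(209, 14) = 1; lcm(209, 14) = 209 * 14 / 1 = 2926 / 1 = 2926
Fold in T3=20: gcd(2926, 20) = 2; lcm(2926, 20) = 2926 * 20 / 2 = 58520 / 2 = 29260
Full cycle length = 29260

Answer: 29260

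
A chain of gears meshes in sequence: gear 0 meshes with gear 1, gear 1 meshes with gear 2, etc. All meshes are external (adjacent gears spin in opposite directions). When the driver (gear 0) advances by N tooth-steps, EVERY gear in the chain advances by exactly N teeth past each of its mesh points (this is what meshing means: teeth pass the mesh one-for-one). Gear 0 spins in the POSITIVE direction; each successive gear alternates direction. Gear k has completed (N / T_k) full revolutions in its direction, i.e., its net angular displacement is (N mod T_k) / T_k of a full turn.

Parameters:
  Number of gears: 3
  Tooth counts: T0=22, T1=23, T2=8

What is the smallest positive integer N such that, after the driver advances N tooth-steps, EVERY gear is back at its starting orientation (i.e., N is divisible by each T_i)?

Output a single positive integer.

Answer: 2024

Derivation:
Gear k returns to start when N is a multiple of T_k.
All gears at start simultaneously when N is a common multiple of [22, 23, 8]; the smallest such N is lcm(22, 23, 8).
Start: lcm = T0 = 22
Fold in T1=23: gcd(22, 23) = 1; lcm(22, 23) = 22 * 23 / 1 = 506 / 1 = 506
Fold in T2=8: gcd(506, 8) = 2; lcm(506, 8) = 506 * 8 / 2 = 4048 / 2 = 2024
Full cycle length = 2024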